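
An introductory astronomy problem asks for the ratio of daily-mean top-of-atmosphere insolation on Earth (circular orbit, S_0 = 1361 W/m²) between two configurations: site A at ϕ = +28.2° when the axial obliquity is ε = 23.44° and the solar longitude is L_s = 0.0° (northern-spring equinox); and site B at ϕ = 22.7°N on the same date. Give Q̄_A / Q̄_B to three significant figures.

Q̄_A / Q̄_B ≈ 0.955

— Configuration A (ϕ=+28.2°):
Solar declination: sin δ = sin ε · sin L_s = sin 23.44° × sin 0.0° = 0.00000, so δ = +0.000°.
cos h₀ = −tan(+28.2°) tan(+0.000°) = -0.0000, h₀ = 1.5708 rad.
Bracket: h₀ sin ϕ sin δ + cos ϕ cos δ sin h₀ = 1.5708×0.47255×0.00000 + 0.88130×1.00000×1.00000 = 0.000000 + 0.881300 = 0.881300.
Q̄ = (S_0/π) × [bracket] = (1361/π) × 0.881300 = 381.80 W/m².
— Configuration B (ϕ=+22.7°):
cos h₀ = −tan(+22.7°) tan(+0.000°) = -0.0000, h₀ = 1.5708 rad.
Bracket: h₀ sin ϕ sin δ + cos ϕ cos δ sin h₀ = 1.5708×0.38591×0.00000 + 0.92254×1.00000×1.00000 = 0.000000 + 0.922540 = 0.922540.
Q̄ = (S_0/π) × [bracket] = (1361/π) × 0.922540 = 399.66 W/m².
Ratio Q̄_A / Q̄_B = 381.80 / 399.66 = 0.9553.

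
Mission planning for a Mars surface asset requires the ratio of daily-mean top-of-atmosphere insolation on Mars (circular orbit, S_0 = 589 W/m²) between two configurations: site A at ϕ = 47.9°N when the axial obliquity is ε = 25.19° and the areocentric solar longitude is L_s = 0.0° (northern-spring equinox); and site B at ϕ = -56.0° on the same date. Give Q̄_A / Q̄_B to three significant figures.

— Configuration A (ϕ=+47.9°):
sin δ = sin 25.19° × sin 0.0° = 0.00000, so δ = +0.000°.
cos h₀ = −tan(+47.9°) tan(+0.000°) = -0.0000, h₀ = 1.5708 rad.
Bracket: h₀ sin ϕ sin δ + cos ϕ cos δ sin h₀ = 1.5708×0.74198×0.00000 + 0.67043×1.00000×1.00000 = 0.000000 + 0.670430 = 0.670430.
Q̄ = (S_0/π) × [bracket] = (589/π) × 0.670430 = 125.70 W/m².
— Configuration B (ϕ=-56.0°):
cos h₀ = −tan(-56.0°) tan(+0.000°) = 0.0000, h₀ = 1.5708 rad.
Bracket: h₀ sin ϕ sin δ + cos ϕ cos δ sin h₀ = 1.5708×-0.82904×0.00000 + 0.55919×1.00000×1.00000 = -0.000000 + 0.559190 = 0.559190.
Q̄ = (S_0/π) × [bracket] = (589/π) × 0.559190 = 104.84 W/m².
Ratio Q̄_A / Q̄_B = 125.70 / 104.84 = 1.199.

Q̄_A / Q̄_B ≈ 1.20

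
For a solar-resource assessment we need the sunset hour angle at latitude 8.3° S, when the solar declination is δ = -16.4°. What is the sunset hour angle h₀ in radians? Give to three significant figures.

cos h₀ = −tan ϕ · tan δ = −tan(-8.3°) × tan(-16.400°) = -0.0429, so h₀ = 1.6137 rad = 92.46°.

h₀ = 1.61 rad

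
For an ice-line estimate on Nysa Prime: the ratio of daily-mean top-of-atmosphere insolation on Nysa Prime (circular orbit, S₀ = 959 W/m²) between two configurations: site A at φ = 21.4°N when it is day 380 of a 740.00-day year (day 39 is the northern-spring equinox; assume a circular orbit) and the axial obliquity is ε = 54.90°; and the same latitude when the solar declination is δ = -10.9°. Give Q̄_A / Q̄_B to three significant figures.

— Configuration A (φ=+21.4°):
Solar longitude: λ_s = 360° × (380 − 39)/740.00 = 165.892°.
sin δ = sin 54.90° × sin 165.892° = 0.19943, so δ = +11.503°.
cos H₀ = −tan(+21.4°) tan(+11.503°) = -0.0798, H₀ = 1.6506 rad.
Bracket: H₀ sin φ sin δ + cos φ cos δ sin H₀ = 1.6506×0.36488×0.19943 + 0.93106×0.97991×0.99681 = 0.120111 + 0.909445 = 1.029556.
Q̄ = (S₀/π) × [bracket] = (959/π) × 1.029556 = 314.28 W/m².
— Configuration B (φ=+21.4°):
cos H₀ = −tan(+21.4°) tan(-10.900°) = 0.0755, H₀ = 1.4953 rad.
Bracket: H₀ sin φ sin δ + cos φ cos δ sin H₀ = 1.4953×0.36488×-0.18910 + 0.93106×0.98196×0.99715 = -0.103174 + 0.911658 = 0.808484.
Q̄ = (S₀/π) × [bracket] = (959/π) × 0.808484 = 246.80 W/m².
Ratio Q̄_A / Q̄_B = 314.28 / 246.80 = 1.273.

Q̄_A / Q̄_B ≈ 1.27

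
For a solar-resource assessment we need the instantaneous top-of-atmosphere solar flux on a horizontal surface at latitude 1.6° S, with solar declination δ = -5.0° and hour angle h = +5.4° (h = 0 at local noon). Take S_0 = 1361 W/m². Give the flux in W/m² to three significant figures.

1.35e+03 W/m²

cos θ_z = sin ϕ sin δ + cos ϕ cos δ cos h = 0.002434 + 0.991387 = 0.993821.
Flux = S_0 · cos θ_z = 1361 × 0.993821 = 1353 W/m².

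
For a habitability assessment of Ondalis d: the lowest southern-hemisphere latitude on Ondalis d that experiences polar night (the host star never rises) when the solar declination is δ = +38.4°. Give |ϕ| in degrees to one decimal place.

Polar night requires cos h₀ = −tan ϕ tan δ ≥ 1, i.e. tan ϕ tan δ ≤ −1.
The boundary is |tan ϕ| · |tan δ| = 1, so |ϕ| = 90° − |δ| = 90° − 38.4° = 51.6° in the southern hemisphere.

|ϕ| = 51.6°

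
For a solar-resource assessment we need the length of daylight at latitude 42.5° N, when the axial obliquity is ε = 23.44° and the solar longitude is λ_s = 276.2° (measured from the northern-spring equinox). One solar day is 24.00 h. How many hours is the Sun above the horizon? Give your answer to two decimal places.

8.90 h

Solar declination: sin δ = sin ε · sin λ_s = sin 23.44° × sin 276.2° = -0.39546, so δ = -23.295°.
cos H₀ = −tan φ · tan δ = −tan(+42.5°) × tan(-23.295°) = 0.3945, so H₀ = 1.1652 rad = 66.76°.
Daylight = 2H₀/(2π) × 24.00 h = (1.1652/π) × 24.00 = 8.90 h.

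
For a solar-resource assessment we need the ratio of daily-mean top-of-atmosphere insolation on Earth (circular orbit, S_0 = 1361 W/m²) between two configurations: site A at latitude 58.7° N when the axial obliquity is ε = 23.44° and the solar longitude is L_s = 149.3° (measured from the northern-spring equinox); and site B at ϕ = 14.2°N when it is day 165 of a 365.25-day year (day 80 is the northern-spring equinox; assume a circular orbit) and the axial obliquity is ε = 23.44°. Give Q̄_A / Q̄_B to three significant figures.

— Configuration A (ϕ=+58.7°):
Solar declination: sin δ = sin ε · sin L_s = sin 23.44° × sin 149.3° = 0.20309, so δ = +11.718°.
cos h₀ = −tan(+58.7°) tan(+11.718°) = -0.3411, h₀ = 1.9189 rad.
Bracket: h₀ sin ϕ sin δ + cos ϕ cos δ sin h₀ = 1.9189×0.85446×0.20309 + 0.51952×0.97916×0.94002 = 0.332991 + 0.478182 = 0.811173.
Q̄ = (S_0/π) × [bracket] = (1361/π) × 0.811173 = 351.42 W/m².
— Configuration B (ϕ=+14.2°):
Solar longitude: L_s = 360° × (165 − 80)/365.25 = 83.778°.
sin δ = sin 23.44° × sin 83.778° = 0.39545, so δ = +23.294°.
cos h₀ = −tan(+14.2°) tan(+23.294°) = -0.1089, h₀ = 1.6800 rad.
Bracket: h₀ sin ϕ sin δ + cos ϕ cos δ sin h₀ = 1.6800×0.24531×0.39545 + 0.96945×0.91849×0.99405 = 0.162973 + 0.885132 = 1.048105.
Q̄ = (S_0/π) × [bracket] = (1361/π) × 1.048105 = 454.06 W/m².
Ratio Q̄_A / Q̄_B = 351.42 / 454.06 = 0.7740.

Q̄_A / Q̄_B ≈ 0.774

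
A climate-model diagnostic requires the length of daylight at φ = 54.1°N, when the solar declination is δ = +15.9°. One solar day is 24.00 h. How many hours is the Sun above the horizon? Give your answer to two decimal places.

15.09 h

cos H₀ = −tan φ · tan δ = −tan(+54.1°) × tan(+15.900°) = -0.3935, so H₀ = 1.9752 rad = 113.17°.
Daylight = 2H₀/(2π) × 24.00 h = (1.9752/π) × 24.00 = 15.09 h.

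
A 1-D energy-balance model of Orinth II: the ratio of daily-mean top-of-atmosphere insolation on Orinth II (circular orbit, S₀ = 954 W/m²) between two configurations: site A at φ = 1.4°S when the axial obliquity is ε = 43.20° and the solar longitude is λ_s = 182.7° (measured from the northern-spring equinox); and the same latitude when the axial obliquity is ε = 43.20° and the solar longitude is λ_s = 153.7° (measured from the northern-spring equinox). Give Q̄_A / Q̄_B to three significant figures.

— Configuration A (φ=-1.4°):
Solar declination: sin δ = sin ε · sin λ_s = sin 43.20° × sin 182.7° = -0.03225, so δ = -1.848°.
cos H₀ = −tan(-1.4°) tan(-1.848°) = -0.0008, H₀ = 1.5716 rad.
Bracket: H₀ sin φ sin δ + cos φ cos δ sin H₀ = 1.5716×-0.02443×-0.03225 + 0.99970×0.99948×1.00000 = 0.001238 + 0.999180 = 1.000418.
Q̄ = (S₀/π) × [bracket] = (954/π) × 1.000418 = 303.79 W/m².
— Configuration B (φ=-1.4°):
Solar declination: sin δ = sin ε · sin λ_s = sin 43.20° × sin 153.7° = 0.30330, so δ = +17.656°.
cos H₀ = −tan(-1.4°) tan(+17.656°) = 0.0078, H₀ = 1.5630 rad.
Bracket: H₀ sin φ sin δ + cos φ cos δ sin H₀ = 1.5630×-0.02443×0.30330 + 0.99970×0.95289×0.99997 = -0.011581 + 0.952576 = 0.940995.
Q̄ = (S₀/π) × [bracket] = (954/π) × 0.940995 = 285.75 W/m².
Ratio Q̄_A / Q̄_B = 303.79 / 285.75 = 1.063.

Q̄_A / Q̄_B ≈ 1.06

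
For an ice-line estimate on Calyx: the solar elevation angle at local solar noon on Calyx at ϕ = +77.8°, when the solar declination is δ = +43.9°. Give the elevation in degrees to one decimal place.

At local noon the hour angle is zero, so the zenith angle equals |ϕ − δ| = |+77.8° − (+43.900°)| = 33.900°.
Elevation = 90° − 33.900° = 56.1°.

56.1°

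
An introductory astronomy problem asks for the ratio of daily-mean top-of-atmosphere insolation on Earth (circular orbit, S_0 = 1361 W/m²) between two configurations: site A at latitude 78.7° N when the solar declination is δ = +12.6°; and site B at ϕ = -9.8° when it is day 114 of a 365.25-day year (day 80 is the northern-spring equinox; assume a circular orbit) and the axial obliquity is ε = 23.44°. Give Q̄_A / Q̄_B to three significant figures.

Q̄_A / Q̄_B ≈ 0.744

— Configuration A (ϕ=+78.7°):
cos h₀ = −tan(+78.7°) tan(+12.600°) = -1.1186 ≤ −1 ⇒ polar day, h₀ = π.
Bracket: h₀ sin ϕ sin δ + cos ϕ cos δ sin h₀ = 3.1416×0.98061×0.21814 + 0.19595×0.97592×0.00000 = 0.672020 + 0.000000 = 0.672020.
Q̄ = (S_0/π) × [bracket] = (1361/π) × 0.672020 = 291.13 W/m².
— Configuration B (ϕ=-9.8°):
Solar longitude: L_s = 360° × (114 − 80)/365.25 = 33.511°.
sin δ = sin 23.44° × sin 33.511° = 0.21962, so δ = +12.687°.
cos h₀ = −tan(-9.8°) tan(+12.687°) = 0.0389, h₀ = 1.5319 rad.
Bracket: h₀ sin ϕ sin δ + cos ϕ cos δ sin h₀ = 1.5319×-0.17021×0.21962 + 0.98541×0.97559×0.99924 = -0.057265 + 0.960626 = 0.903361.
Q̄ = (S_0/π) × [bracket] = (1361/π) × 0.903361 = 391.35 W/m².
Ratio Q̄_A / Q̄_B = 291.13 / 391.35 = 0.7439.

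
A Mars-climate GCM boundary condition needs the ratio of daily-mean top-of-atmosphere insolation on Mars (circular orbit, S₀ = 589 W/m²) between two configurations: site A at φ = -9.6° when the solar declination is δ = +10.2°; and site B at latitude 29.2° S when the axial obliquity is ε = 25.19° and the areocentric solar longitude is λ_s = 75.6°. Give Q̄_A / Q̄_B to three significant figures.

— Configuration A (φ=-9.6°):
cos H₀ = −tan(-9.6°) tan(+10.200°) = 0.0304, H₀ = 1.5404 rad.
Bracket: H₀ sin φ sin δ + cos φ cos δ sin H₀ = 1.5404×-0.16677×0.17708 + 0.98600×0.98420×0.99954 = -0.045491 + 0.969975 = 0.924484.
Q̄ = (S₀/π) × [bracket] = (589/π) × 0.924484 = 173.33 W/m².
— Configuration B (φ=-29.2°):
sin δ = sin 25.19° × sin 75.6° = 0.41225, so δ = +24.346°.
cos H₀ = −tan(-29.2°) tan(+24.346°) = 0.2529, H₀ = 1.3151 rad.
Bracket: H₀ sin φ sin δ + cos φ cos δ sin H₀ = 1.3151×-0.48786×0.41225 + 0.87292×0.91107×0.96750 = -0.264493 + 0.769444 = 0.504951.
Q̄ = (S₀/π) × [bracket] = (589/π) × 0.504951 = 94.670 W/m².
Ratio Q̄_A / Q̄_B = 173.33 / 94.670 = 1.831.

Q̄_A / Q̄_B ≈ 1.83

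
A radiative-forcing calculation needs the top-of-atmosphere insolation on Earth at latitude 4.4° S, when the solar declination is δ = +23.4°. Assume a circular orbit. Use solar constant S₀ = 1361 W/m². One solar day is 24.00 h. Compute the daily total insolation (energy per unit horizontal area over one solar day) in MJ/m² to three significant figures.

cos H₀ = −tan(-4.4°) tan(+23.400°) = 0.0333, H₀ = 1.5375 rad.
Bracket: H₀ sin φ sin δ + cos φ cos δ sin H₀ = 1.5375×-0.07672×0.39715 + 0.99705×0.91775×0.99945 = -0.046847 + 0.914539 = 0.867692.
Q̄ = (S₀/π) × [bracket] = (1361/π) × 0.867692 = 375.90 W/m².
Daily total = Q̄ × 24.00 h × 3600 s/h = 375.90 × 24.00 × 3600 / 10⁶ = 32.48 MJ/m².

32.5 MJ/m²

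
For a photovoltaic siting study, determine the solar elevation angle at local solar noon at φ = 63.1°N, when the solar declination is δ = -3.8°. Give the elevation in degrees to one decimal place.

23.1°

At local noon the hour angle is zero, so the zenith angle equals |φ − δ| = |+63.1° − (-3.800°)| = 66.900°.
Elevation = 90° − 66.900° = 23.1°.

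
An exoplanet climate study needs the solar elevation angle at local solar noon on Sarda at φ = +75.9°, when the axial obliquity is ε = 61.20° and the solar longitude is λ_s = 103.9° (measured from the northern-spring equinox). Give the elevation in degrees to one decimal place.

Solar declination: sin δ = sin ε · sin λ_s = sin 61.20° × sin 103.9° = 0.85065, so δ = +58.282°.
At local noon the hour angle is zero, so the zenith angle equals |φ − δ| = |+75.9° − (+58.282°)| = 17.618°.
Elevation = 90° − 17.618° = 72.4°.

72.4°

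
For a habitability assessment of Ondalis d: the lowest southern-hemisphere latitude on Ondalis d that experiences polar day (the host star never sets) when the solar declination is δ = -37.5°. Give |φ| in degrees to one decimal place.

Polar day requires cos H₀ = −tan φ tan δ ≤ −1, i.e. tan φ tan δ ≥ 1.
The boundary is |tan φ| · |tan δ| = 1, so |φ| = 90° − |δ| = 90° − 37.5° = 52.5° in the southern hemisphere.

|φ| = 52.5°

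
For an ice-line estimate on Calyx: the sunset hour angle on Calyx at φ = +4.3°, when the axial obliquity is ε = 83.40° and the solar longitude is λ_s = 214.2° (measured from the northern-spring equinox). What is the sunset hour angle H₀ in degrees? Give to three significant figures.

H₀ = 87.1°

Solar declination: sin δ = sin ε · sin λ_s = sin 83.40° × sin 214.2° = -0.55836, so δ = -33.942°.
cos H₀ = −tan φ · tan δ = −tan(+4.3°) × tan(-33.942°) = 0.0506, so H₀ = 1.5202 rad = 87.10°.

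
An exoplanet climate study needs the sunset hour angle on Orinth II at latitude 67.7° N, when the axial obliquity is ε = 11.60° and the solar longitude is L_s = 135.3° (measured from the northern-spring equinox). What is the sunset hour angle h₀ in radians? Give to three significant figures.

h₀ = 1.93 rad

Solar declination: sin δ = sin ε · sin L_s = sin 11.60° × sin 135.3° = 0.14144, so δ = +8.131°.
cos h₀ = −tan ϕ · tan δ = −tan(+67.7°) × tan(+8.131°) = -0.3484, so h₀ = 1.9266 rad = 110.39°.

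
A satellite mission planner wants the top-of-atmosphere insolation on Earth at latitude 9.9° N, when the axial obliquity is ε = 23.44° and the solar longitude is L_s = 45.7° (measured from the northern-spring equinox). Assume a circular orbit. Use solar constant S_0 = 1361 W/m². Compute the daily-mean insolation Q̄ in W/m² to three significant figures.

Q̄ ≈ 443 W/m²

Solar declination: sin δ = sin ε · sin L_s = sin 23.44° × sin 45.7° = 0.28469, so δ = +16.541°.
cos h₀ = −tan(+9.9°) tan(+16.541°) = -0.0518, h₀ = 1.6227 rad.
Bracket: h₀ sin ϕ sin δ + cos ϕ cos δ sin h₀ = 1.6227×0.17193×0.28469 + 0.98511×0.95862×0.99866 = 0.079426 + 0.943081 = 1.022507.
Q̄ = (S_0/π) × [bracket] = (1361/π) × 1.022507 = 443.0 W/m².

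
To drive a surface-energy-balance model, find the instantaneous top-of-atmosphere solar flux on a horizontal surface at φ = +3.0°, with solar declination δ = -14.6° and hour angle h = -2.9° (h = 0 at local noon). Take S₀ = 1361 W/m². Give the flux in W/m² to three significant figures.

1.30e+03 W/m²

cos θ_z = sin φ sin δ + cos φ cos δ cos h = -0.013192 + 0.965145 = 0.951953.
Flux = S₀ · cos θ_z = 1361 × 0.951953 = 1296 W/m².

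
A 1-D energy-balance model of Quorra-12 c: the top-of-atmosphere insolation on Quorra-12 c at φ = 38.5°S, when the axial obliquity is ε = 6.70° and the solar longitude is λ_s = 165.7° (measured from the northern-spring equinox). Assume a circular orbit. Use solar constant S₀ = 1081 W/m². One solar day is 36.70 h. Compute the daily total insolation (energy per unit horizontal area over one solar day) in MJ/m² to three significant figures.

34.3 MJ/m²

Solar declination: sin δ = sin ε · sin λ_s = sin 6.70° × sin 165.7° = 0.02882, so δ = +1.651°.
cos H₀ = −tan(-38.5°) tan(+1.651°) = 0.0229, H₀ = 1.5479 rad.
Bracket: H₀ sin φ sin δ + cos φ cos δ sin H₀ = 1.5479×-0.62251×0.02882 + 0.78261×0.99958×0.99974 = -0.027770 + 0.782078 = 0.754308.
Q̄ = (S₀/π) × [bracket] = (1081/π) × 0.754308 = 259.55 W/m².
Daily total = Q̄ × 36.70 h × 3600 s/h = 259.55 × 36.70 × 3600 / 10⁶ = 34.29 MJ/m².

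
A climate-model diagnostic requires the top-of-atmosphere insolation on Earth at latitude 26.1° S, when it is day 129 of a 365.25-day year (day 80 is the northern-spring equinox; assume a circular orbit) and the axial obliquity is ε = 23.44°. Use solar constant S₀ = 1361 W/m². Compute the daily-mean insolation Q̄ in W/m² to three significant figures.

Q̄ ≈ 287 W/m²

Solar longitude: λ_s = 360° × (129 − 80)/365.25 = 48.296°.
sin δ = sin 23.44° × sin 48.296° = 0.29698, so δ = +17.277°.
cos H₀ = −tan(-26.1°) tan(+17.277°) = 0.1524, H₀ = 1.4178 rad.
Bracket: H₀ sin φ sin δ + cos φ cos δ sin H₀ = 1.4178×-0.43994×0.29698 + 0.89803×0.95488×0.98832 = -0.185240 + 0.847495 = 0.662255.
Q̄ = (S₀/π) × [bracket] = (1361/π) × 0.662255 = 286.9 W/m².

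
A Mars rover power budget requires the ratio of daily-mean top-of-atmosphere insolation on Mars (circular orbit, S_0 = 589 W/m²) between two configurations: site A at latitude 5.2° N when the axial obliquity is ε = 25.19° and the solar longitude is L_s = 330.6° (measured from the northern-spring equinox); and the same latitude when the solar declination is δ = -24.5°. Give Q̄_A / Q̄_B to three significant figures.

— Configuration A (ϕ=+5.2°):
Solar declination: sin δ = sin ε · sin L_s = sin 25.19° × sin 330.6° = -0.20894, so δ = -12.060°.
cos h₀ = −tan(+5.2°) tan(-12.060°) = 0.0194, h₀ = 1.5514 rad.
Bracket: h₀ sin ϕ sin δ + cos ϕ cos δ sin h₀ = 1.5514×0.09063×-0.20894 + 0.99588×0.97793×0.99981 = -0.029378 + 0.973716 = 0.944338.
Q̄ = (S_0/π) × [bracket] = (589/π) × 0.944338 = 177.05 W/m².
— Configuration B (ϕ=+5.2°):
cos h₀ = −tan(+5.2°) tan(-24.500°) = 0.0415, h₀ = 1.5293 rad.
Bracket: h₀ sin ϕ sin δ + cos ϕ cos δ sin h₀ = 1.5293×0.09063×-0.41469 + 0.99588×0.90996×0.99914 = -0.057476 + 0.905432 = 0.847956.
Q̄ = (S_0/π) × [bracket] = (589/π) × 0.847956 = 158.98 W/m².
Ratio Q̄_A / Q̄_B = 177.05 / 158.98 = 1.114.

Q̄_A / Q̄_B ≈ 1.11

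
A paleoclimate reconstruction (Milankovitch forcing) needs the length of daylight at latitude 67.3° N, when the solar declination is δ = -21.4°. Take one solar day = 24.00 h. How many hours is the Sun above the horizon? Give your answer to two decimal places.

2.73 h

cos h₀ = −tan ϕ · tan δ = −tan(+67.3°) × tan(-21.400°) = 0.9369, so h₀ = 0.3573 rad = 20.47°.
Daylight = 2h₀/(2π) × 24.00 h = (0.3573/π) × 24.00 = 2.73 h.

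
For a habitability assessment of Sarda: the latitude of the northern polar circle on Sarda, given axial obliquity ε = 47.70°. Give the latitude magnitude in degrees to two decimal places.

The polar circle is the lowest latitude that experiences at least one full rotation of continuous daylight at the northern-summer solstice; it lies at |ϕ| = 90° − ε = 90° − 47.70° = 42.30°.

42.30°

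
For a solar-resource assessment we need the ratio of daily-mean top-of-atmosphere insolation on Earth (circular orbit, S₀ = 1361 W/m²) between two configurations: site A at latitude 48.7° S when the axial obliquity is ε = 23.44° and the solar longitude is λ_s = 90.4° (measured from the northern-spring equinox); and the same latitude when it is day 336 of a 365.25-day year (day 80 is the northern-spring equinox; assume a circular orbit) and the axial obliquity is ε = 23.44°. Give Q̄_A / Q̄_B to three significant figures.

Q̄_A / Q̄_B ≈ 0.188

— Configuration A (φ=-48.7°):
Solar declination: sin δ = sin ε · sin λ_s = sin 23.44° × sin 90.4° = 0.39778, so δ = +23.439°.
cos H₀ = −tan(-48.7°) tan(+23.439°) = 0.4935, H₀ = 1.0547 rad.
Bracket: H₀ sin φ sin δ + cos φ cos δ sin H₀ = 1.0547×-0.75126×0.39778 + 0.66000×0.91748×0.86974 = -0.315183 + 0.526660 = 0.211477.
Q̄ = (S₀/π) × [bracket] = (1361/π) × 0.211477 = 91.616 W/m².
— Configuration B (φ=-48.7°):
Solar longitude: λ_s = 360° × (336 − 80)/365.25 = 252.320°.
sin δ = sin 23.44° × sin 252.320° = -0.37900, so δ = -22.272°.
cos H₀ = −tan(-48.7°) tan(-22.272°) = -0.4662, H₀ = 2.0558 rad.
Bracket: H₀ sin φ sin δ + cos φ cos δ sin H₀ = 2.0558×-0.75126×-0.37900 + 0.66000×0.92540×0.88469 = 0.585343 + 0.540337 = 1.125680.
Q̄ = (S₀/π) × [bracket] = (1361/π) × 1.125680 = 487.67 W/m².
Ratio Q̄_A / Q̄_B = 91.616 / 487.67 = 0.1879.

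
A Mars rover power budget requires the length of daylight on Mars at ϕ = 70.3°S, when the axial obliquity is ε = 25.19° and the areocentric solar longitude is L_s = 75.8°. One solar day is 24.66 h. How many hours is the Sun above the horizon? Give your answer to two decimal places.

sin δ = sin 25.19° × sin 75.8° = 0.41262, so δ = +24.369°.
cos h₀ = −tan ϕ · tan δ = 1.2651 ≥ 1, so the Sun never rises (polar night) and h₀ = 0.
Daylight = 2h₀/(2π) × 24.66 h = (0.0000/π) × 24.66 = 0.00 h.

0.00 h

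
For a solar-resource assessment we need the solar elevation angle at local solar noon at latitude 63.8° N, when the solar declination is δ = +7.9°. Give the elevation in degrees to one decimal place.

At local noon the hour angle is zero, so the zenith angle equals |ϕ − δ| = |+63.8° − (+7.900°)| = 55.900°.
Elevation = 90° − 55.900° = 34.1°.

34.1°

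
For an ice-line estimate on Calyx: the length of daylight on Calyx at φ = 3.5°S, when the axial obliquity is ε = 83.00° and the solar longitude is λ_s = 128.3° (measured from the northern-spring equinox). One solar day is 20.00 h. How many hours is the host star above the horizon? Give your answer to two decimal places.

Solar declination: sin δ = sin ε · sin λ_s = sin 83.00° × sin 128.3° = 0.77893, so δ = +51.162°.
cos H₀ = −tan φ · tan δ = −tan(-3.5°) × tan(+51.162°) = 0.0760, so H₀ = 1.4948 rad = 85.64°.
Daylight = 2H₀/(2π) × 20.00 h = (1.4948/π) × 20.00 = 9.52 h.

9.52 h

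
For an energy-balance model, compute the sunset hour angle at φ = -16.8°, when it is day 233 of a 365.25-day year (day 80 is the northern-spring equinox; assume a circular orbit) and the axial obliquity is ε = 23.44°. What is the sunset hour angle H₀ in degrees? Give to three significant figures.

H₀ = 86.6°

Solar longitude: λ_s = 360° × (233 − 80)/365.25 = 150.801°.
sin δ = sin 23.44° × sin 150.801° = 0.19406, so δ = +11.190°.
cos H₀ = −tan φ · tan δ = −tan(-16.8°) × tan(+11.190°) = 0.0597, so H₀ = 1.5110 rad = 86.58°.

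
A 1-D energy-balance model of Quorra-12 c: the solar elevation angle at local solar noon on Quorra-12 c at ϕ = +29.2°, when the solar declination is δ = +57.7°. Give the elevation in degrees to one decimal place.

61.5°

At local noon the hour angle is zero, so the zenith angle equals |ϕ − δ| = |+29.2° − (+57.700°)| = 28.500°.
Elevation = 90° − 28.500° = 61.5°.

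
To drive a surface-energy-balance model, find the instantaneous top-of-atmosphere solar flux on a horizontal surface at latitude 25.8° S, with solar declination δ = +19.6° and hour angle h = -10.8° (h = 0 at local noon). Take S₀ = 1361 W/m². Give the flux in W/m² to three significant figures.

935 W/m²

cos θ_z = sin φ sin δ + cos φ cos δ cos h = -0.145999 + 0.833129 = 0.687130.
Flux = S₀ · cos θ_z = 1361 × 0.687130 = 935.2 W/m².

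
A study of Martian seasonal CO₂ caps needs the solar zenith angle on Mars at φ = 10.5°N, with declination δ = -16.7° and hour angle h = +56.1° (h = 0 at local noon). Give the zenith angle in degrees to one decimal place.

θ_z = 61.8°

cos θ_z = sin φ sin δ + cos φ cos δ cos h = -0.052367 + 0.525275 = 0.472908.
θ_z = arccos(0.472908) = 61.8°.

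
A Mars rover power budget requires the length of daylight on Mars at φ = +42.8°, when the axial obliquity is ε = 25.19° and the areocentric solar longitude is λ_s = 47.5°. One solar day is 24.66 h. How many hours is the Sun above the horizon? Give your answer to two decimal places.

14.77 h

sin δ = sin 25.19° × sin 47.5° = 0.31380, so δ = +18.288°.
cos H₀ = −tan φ · tan δ = −tan(+42.8°) × tan(+18.288°) = -0.3060, so H₀ = 1.8818 rad = 107.82°.
Daylight = 2H₀/(2π) × 24.66 h = (1.8818/π) × 24.66 = 14.77 h.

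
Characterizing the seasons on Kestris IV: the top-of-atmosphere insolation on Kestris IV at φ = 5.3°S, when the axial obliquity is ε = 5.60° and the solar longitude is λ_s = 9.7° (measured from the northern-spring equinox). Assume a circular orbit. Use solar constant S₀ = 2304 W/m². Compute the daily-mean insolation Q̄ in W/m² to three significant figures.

Solar declination: sin δ = sin ε · sin λ_s = sin 5.60° × sin 9.7° = 0.01644, so δ = +0.942°.
cos H₀ = −tan(-5.3°) tan(+0.942°) = 0.0015, H₀ = 1.5693 rad.
Bracket: H₀ sin φ sin δ + cos φ cos δ sin H₀ = 1.5693×-0.09237×0.01644 + 0.99572×0.99986×1.00000 = -0.002383 + 0.995581 = 0.993198.
Q̄ = (S₀/π) × [bracket] = (2304/π) × 0.993198 = 728.4 W/m².

Q̄ ≈ 728 W/m²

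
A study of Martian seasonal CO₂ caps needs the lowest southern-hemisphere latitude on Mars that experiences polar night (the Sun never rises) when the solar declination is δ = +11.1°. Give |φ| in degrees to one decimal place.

Polar night requires cos H₀ = −tan φ tan δ ≥ 1, i.e. tan φ tan δ ≤ −1.
The boundary is |tan φ| · |tan δ| = 1, so |φ| = 90° − |δ| = 90° − 11.1° = 78.9° in the southern hemisphere.

|φ| = 78.9°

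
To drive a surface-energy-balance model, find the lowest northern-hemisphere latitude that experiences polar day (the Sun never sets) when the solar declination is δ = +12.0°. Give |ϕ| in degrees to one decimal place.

|ϕ| = 78.0°

Polar day requires cos h₀ = −tan ϕ tan δ ≤ −1, i.e. tan ϕ tan δ ≥ 1.
The boundary is |tan ϕ| · |tan δ| = 1, so |ϕ| = 90° − |δ| = 90° − 12.0° = 78.0° in the northern hemisphere.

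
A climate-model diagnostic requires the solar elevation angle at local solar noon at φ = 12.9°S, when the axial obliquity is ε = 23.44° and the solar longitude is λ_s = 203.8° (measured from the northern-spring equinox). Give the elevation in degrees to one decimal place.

86.3°

Solar declination: sin δ = sin ε · sin λ_s = sin 23.44° × sin 203.8° = -0.16053, so δ = -9.237°.
At local noon the hour angle is zero, so the zenith angle equals |φ − δ| = |-12.9° − (-9.237°)| = 3.663°.
Elevation = 90° − 3.663° = 86.3°.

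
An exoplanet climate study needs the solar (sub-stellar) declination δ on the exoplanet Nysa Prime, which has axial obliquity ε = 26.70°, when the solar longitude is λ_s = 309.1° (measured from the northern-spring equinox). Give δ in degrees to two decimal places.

sin δ = sin ε · sin λ_s = sin 26.70° × sin 309.1° = -0.348692.
δ = arcsin(-0.348692) = -20.41°.

δ = -20.41°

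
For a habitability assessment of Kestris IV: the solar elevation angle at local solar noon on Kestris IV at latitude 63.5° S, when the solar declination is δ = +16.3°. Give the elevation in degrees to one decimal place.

10.2°

At local noon the hour angle is zero, so the zenith angle equals |ϕ − δ| = |-63.5° − (+16.300°)| = 79.800°.
Elevation = 90° − 79.800° = 10.2°.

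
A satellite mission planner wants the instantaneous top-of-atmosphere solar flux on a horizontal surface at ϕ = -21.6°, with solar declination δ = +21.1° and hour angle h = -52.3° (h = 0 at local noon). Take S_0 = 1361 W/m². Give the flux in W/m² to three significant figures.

542 W/m²

cos θ_z = sin ϕ sin δ + cos ϕ cos δ cos h = -0.132524 + 0.530462 = 0.397938.
Flux = S_0 · cos θ_z = 1361 × 0.397938 = 541.6 W/m².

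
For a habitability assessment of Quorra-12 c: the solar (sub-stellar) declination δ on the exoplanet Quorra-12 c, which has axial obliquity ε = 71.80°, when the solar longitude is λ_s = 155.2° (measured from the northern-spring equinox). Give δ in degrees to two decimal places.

sin δ = sin ε · sin λ_s = sin 71.80° × sin 155.2° = 0.398468.
δ = arcsin(0.398468) = +23.48°.

δ = +23.48°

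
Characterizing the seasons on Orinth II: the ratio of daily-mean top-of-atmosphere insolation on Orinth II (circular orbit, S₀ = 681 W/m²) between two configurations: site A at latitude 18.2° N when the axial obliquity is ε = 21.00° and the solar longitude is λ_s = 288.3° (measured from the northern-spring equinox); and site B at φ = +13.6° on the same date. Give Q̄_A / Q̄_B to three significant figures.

— Configuration A (φ=+18.2°):
Solar declination: sin δ = sin ε · sin λ_s = sin 21.00° × sin 288.3° = -0.34024, so δ = -19.892°.
cos H₀ = −tan(+18.2°) tan(-19.892°) = 0.1190, H₀ = 1.4515 rad.
Bracket: H₀ sin φ sin δ + cos φ cos δ sin H₀ = 1.4515×0.31233×-0.34024 + 0.94997×0.94034×0.99290 = -0.154247 + 0.886952 = 0.732705.
Q̄ = (S₀/π) × [bracket] = (681/π) × 0.732705 = 158.83 W/m².
— Configuration B (φ=+13.6°):
cos H₀ = −tan(+13.6°) tan(-19.892°) = 0.0875, H₀ = 1.4831 rad.
Bracket: H₀ sin φ sin δ + cos φ cos δ sin H₀ = 1.4831×0.23514×-0.34024 + 0.97196×0.94034×0.99616 = -0.118654 + 0.910463 = 0.791809.
Q̄ = (S₀/π) × [bracket] = (681/π) × 0.791809 = 171.64 W/m².
Ratio Q̄_A / Q̄_B = 158.83 / 171.64 = 0.9254.

Q̄_A / Q̄_B ≈ 0.925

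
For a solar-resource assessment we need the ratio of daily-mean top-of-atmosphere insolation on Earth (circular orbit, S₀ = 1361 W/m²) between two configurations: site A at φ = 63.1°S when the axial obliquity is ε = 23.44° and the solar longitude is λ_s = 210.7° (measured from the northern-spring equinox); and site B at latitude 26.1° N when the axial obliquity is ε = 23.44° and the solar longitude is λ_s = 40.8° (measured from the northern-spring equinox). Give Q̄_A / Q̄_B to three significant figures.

Q̄_A / Q̄_B ≈ 0.726

— Configuration A (φ=-63.1°):
Solar declination: sin δ = sin ε · sin λ_s = sin 23.44° × sin 210.7° = -0.20309, so δ = -11.718°.
cos H₀ = −tan(-63.1°) tan(-11.718°) = -0.4088, H₀ = 1.9920 rad.
Bracket: H₀ sin φ sin δ + cos φ cos δ sin H₀ = 1.9920×-0.89180×-0.20309 + 0.45243×0.97916×0.91261 = 0.360782 + 0.404287 = 0.765069.
Q̄ = (S₀/π) × [bracket] = (1361/π) × 0.765069 = 331.44 W/m².
— Configuration B (φ=+26.1°):
Solar declination: sin δ = sin ε · sin λ_s = sin 23.44° × sin 40.8° = 0.25992, so δ = +15.066°.
cos H₀ = −tan(+26.1°) tan(+15.066°) = -0.1319, H₀ = 1.7030 rad.
Bracket: H₀ sin φ sin δ + cos φ cos δ sin H₀ = 1.7030×0.43994×0.25992 + 0.89803×0.96563×0.99127 = 0.194737 + 0.859594 = 1.054331.
Q̄ = (S₀/π) × [bracket] = (1361/π) × 1.054331 = 456.76 W/m².
Ratio Q̄_A / Q̄_B = 331.44 / 456.76 = 0.7256.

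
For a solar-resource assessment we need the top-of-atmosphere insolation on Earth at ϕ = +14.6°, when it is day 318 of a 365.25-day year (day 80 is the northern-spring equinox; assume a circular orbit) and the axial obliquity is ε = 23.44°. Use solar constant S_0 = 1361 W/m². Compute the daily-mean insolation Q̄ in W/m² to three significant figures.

Q̄ ≈ 343 W/m²

Solar longitude: L_s = 360° × (318 − 80)/365.25 = 234.579°.
sin δ = sin 23.44° × sin 234.579° = -0.32416, so δ = -18.915°.
cos h₀ = −tan(+14.6°) tan(-18.915°) = 0.0893, h₀ = 1.4814 rad.
Bracket: h₀ sin ϕ sin δ + cos ϕ cos δ sin h₀ = 1.4814×0.25207×-0.32416 + 0.96771×0.94600×0.99601 = -0.121047 + 0.911801 = 0.790754.
Q̄ = (S_0/π) × [bracket] = (1361/π) × 0.790754 = 342.6 W/m².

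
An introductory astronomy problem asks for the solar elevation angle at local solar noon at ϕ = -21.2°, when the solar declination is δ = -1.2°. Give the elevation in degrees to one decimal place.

70.0°

At local noon the hour angle is zero, so the zenith angle equals |ϕ − δ| = |-21.2° − (-1.200°)| = 20.000°.
Elevation = 90° − 20.000° = 70.0°.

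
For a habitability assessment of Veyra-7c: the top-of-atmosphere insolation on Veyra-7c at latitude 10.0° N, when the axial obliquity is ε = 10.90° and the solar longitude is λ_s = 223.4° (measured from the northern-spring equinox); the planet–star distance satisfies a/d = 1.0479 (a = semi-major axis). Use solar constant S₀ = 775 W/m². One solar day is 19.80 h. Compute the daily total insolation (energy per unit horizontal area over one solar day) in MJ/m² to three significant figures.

Solar declination: sin δ = sin ε · sin λ_s = sin 10.90° × sin 223.4° = -0.12993, so δ = -7.465°.
cos H₀ = −tan(+10.0°) tan(-7.465°) = 0.0231, H₀ = 1.5477 rad.
Bracket: H₀ sin φ sin δ + cos φ cos δ sin H₀ = 1.5477×0.17365×-0.12993 + 0.98481×0.99152×0.99973 = -0.034920 + 0.976195 = 0.941275.
Inverse-square distance factor (a/d)² = 1.0479² = 1.098094.
Q̄ = (S₀/π) × 1.098094 × [bracket] = (775/π) × 1.098094 × 0.941275 = 254.98 W/m².
Daily total = Q̄ × 19.80 h × 3600 s/h = 254.98 × 19.80 × 3600 / 10⁶ = 18.17 MJ/m².

18.2 MJ/m²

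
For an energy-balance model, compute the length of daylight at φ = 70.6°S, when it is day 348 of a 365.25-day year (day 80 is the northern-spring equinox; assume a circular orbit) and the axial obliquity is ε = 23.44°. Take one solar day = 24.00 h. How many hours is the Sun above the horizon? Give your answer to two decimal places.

Solar longitude: λ_s = 360° × (348 − 80)/365.25 = 264.148°.
sin δ = sin 23.44° × sin 264.148° = -0.39572, so δ = -23.311°.
Sunrise equation: cos H₀ = −tan φ · tan δ = -1.2236 ≤ −1, so the Sun never sets (polar day) and H₀ = π.
Daylight = 2H₀/(2π) × 24.00 h = (3.1416/π) × 24.00 = 24.00 h.

24.00 h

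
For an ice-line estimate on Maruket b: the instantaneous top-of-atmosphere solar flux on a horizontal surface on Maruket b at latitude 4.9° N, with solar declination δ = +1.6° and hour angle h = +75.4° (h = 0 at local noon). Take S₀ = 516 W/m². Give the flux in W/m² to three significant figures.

cos θ_z = sin φ sin δ + cos φ cos δ cos h = 0.002385 + 0.251050 = 0.253435.
Flux = S₀ · cos θ_z = 516 × 0.253435 = 130.8 W/m².

131 W/m²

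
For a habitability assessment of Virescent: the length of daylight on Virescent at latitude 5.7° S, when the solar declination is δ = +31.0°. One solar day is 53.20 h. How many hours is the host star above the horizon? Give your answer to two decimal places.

cos H₀ = −tan φ · tan δ = −tan(-5.7°) × tan(+31.000°) = 0.0600, so H₀ = 1.5108 rad = 86.56°.
Daylight = 2H₀/(2π) × 53.20 h = (1.5108/π) × 53.20 = 25.58 h.

25.58 h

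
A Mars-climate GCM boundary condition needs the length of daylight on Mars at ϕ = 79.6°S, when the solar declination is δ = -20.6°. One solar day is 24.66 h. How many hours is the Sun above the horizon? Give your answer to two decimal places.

24.66 h

Sunrise equation: cos h₀ = −tan ϕ · tan δ = -2.0480 ≤ −1, so the Sun never sets (polar day) and h₀ = π.
Daylight = 2h₀/(2π) × 24.66 h = (3.1416/π) × 24.66 = 24.66 h.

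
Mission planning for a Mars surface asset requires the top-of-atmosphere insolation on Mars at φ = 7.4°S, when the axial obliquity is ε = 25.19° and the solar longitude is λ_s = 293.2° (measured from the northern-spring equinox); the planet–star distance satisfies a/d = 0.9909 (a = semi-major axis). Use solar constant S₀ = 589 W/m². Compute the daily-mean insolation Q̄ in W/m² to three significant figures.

Q̄ ≈ 183 W/m²

Solar declination: sin δ = sin ε · sin λ_s = sin 25.19° × sin 293.2° = -0.39120, so δ = -23.029°.
cos H₀ = −tan(-7.4°) tan(-23.029°) = -0.0552, H₀ = 1.6260 rad.
Bracket: H₀ sin φ sin δ + cos φ cos δ sin H₀ = 1.6260×-0.12880×-0.39120 + 0.99167×0.92030×0.99847 = 0.081929 + 0.911238 = 0.993167.
Inverse-square distance factor (a/d)² = 0.9909² = 0.981883.
Q̄ = (S₀/π) × 0.981883 × [bracket] = (589/π) × 0.981883 × 0.993167 = 182.8 W/m².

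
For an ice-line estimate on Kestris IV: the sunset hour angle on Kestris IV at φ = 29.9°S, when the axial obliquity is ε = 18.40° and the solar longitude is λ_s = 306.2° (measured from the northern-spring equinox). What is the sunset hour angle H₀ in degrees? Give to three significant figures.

H₀ = 98.7°

Solar declination: sin δ = sin ε · sin λ_s = sin 18.40° × sin 306.2° = -0.25472, so δ = -14.757°.
cos H₀ = −tan φ · tan δ = −tan(-29.9°) × tan(-14.757°) = -0.1515, so H₀ = 1.7228 rad = 98.71°.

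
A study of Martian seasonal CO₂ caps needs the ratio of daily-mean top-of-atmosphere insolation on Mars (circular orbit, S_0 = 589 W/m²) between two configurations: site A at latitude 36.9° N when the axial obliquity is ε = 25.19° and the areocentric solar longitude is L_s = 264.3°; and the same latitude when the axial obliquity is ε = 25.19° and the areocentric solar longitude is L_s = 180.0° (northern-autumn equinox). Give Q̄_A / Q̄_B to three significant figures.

— Configuration A (ϕ=+36.9°):
sin δ = sin 25.19° × sin 264.3° = -0.42352, so δ = -25.057°.
cos h₀ = −tan(+36.9°) tan(-25.057°) = 0.3510, h₀ = 1.2121 rad.
Bracket: h₀ sin ϕ sin δ + cos ϕ cos δ sin h₀ = 1.2121×0.60042×-0.42352 + 0.79968×0.90589×0.93637 = -0.308225 + 0.678327 = 0.370102.
Q̄ = (S_0/π) × [bracket] = (589/π) × 0.370102 = 69.388 W/m².
— Configuration B (ϕ=+36.9°):
sin δ = sin 25.19° × sin 180.0° = 0.00000, so δ = +0.000°.
cos h₀ = −tan(+36.9°) tan(+0.000°) = -0.0000, h₀ = 1.5708 rad.
Bracket: h₀ sin ϕ sin δ + cos ϕ cos δ sin h₀ = 1.5708×0.60042×0.00000 + 0.79968×1.00000×1.00000 = 0.000000 + 0.799680 = 0.799680.
Q̄ = (S_0/π) × [bracket] = (589/π) × 0.799680 = 149.93 W/m².
Ratio Q̄_A / Q̄_B = 69.388 / 149.93 = 0.4628.

Q̄_A / Q̄_B ≈ 0.463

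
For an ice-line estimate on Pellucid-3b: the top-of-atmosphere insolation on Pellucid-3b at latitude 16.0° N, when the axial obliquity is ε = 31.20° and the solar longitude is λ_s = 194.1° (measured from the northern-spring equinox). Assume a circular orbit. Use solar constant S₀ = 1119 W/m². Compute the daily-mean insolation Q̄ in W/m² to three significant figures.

Solar declination: sin δ = sin ε · sin λ_s = sin 31.20° × sin 194.1° = -0.12620, so δ = -7.250°.
cos H₀ = −tan(+16.0°) tan(-7.250°) = 0.0365, H₀ = 1.5343 rad.
Bracket: H₀ sin φ sin δ + cos φ cos δ sin H₀ = 1.5343×0.27564×-0.12620 + 0.96126×0.99200×0.99933 = -0.053372 + 0.952931 = 0.899559.
Q̄ = (S₀/π) × [bracket] = (1119/π) × 0.899559 = 320.4 W/m².

Q̄ ≈ 320 W/m²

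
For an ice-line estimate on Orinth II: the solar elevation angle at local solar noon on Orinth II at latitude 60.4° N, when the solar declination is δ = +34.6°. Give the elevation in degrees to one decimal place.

At local noon the hour angle is zero, so the zenith angle equals |ϕ − δ| = |+60.4° − (+34.600°)| = 25.800°.
Elevation = 90° − 25.800° = 64.2°.

64.2°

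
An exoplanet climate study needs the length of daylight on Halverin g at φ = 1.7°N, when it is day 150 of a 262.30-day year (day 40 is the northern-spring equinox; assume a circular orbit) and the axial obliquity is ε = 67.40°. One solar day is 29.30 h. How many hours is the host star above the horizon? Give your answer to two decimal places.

14.79 h

Solar longitude: λ_s = 360° × (150 − 40)/262.30 = 150.972°.
sin δ = sin 67.40° × sin 150.972° = 0.44797, so δ = +26.614°.
cos H₀ = −tan φ · tan δ = −tan(+1.7°) × tan(+26.614°) = -0.0149, so H₀ = 1.5857 rad = 90.85°.
Daylight = 2H₀/(2π) × 29.30 h = (1.5857/π) × 29.30 = 14.79 h.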